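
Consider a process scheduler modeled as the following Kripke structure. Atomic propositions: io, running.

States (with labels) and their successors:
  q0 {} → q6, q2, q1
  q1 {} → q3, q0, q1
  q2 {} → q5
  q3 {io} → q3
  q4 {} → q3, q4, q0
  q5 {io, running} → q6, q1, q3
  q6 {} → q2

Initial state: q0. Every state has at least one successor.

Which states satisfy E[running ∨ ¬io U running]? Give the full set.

{q0, q1, q2, q4, q5, q6}

States satisfying running ∨ ¬io: {q0, q1, q2, q4, q5, q6}.
States satisfying running: {q5}.
States satisfying E[running ∨ ¬io U running]: {q0, q1, q2, q4, q5, q6}.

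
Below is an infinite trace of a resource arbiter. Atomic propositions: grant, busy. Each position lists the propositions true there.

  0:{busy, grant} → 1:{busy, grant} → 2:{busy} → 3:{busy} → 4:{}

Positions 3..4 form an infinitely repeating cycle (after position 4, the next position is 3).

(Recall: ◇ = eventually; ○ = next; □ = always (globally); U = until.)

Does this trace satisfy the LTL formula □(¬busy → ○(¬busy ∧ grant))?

No

¬busy → ○(¬busy ∧ grant) must hold at every position from 0 onward. It fails at position 4, so □(¬busy → ○(¬busy ∧ grant)) is false.
Positions where ¬busy holds: 4.
Check ○(¬busy ∧ grant) at each: 4→fails.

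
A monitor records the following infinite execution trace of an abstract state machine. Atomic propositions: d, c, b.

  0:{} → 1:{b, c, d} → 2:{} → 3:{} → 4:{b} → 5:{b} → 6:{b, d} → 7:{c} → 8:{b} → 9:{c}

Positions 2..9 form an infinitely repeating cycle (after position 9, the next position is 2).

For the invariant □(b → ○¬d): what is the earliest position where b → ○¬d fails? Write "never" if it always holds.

Check b → ○¬d at each position in order: 0 ✓, 1 ✓, 2 ✓, 3 ✓, 4 ✓.
At position 5 the labels are {b} and the next position 6 has {b, d}, so b → ○¬d is false there. This is the first violation.

5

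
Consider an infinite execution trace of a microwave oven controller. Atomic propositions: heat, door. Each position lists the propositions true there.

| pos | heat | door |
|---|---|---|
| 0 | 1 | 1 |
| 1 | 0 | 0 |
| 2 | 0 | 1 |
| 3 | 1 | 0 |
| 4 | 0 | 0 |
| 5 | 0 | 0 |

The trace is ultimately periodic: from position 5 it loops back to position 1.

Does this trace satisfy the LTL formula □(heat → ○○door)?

No

heat → ○○door must hold at every position from 0 onward. It fails at position 3, so □(heat → ○○door) is false.
Positions where heat holds: 0, 3.
Check ○○door at each: 0→ok, 3→fails.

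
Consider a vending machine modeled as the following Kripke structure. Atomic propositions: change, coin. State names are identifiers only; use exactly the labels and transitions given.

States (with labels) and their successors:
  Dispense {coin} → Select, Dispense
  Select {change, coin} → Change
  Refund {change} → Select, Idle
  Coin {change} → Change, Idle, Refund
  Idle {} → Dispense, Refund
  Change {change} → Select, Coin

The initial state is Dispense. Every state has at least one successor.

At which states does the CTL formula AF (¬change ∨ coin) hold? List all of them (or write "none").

States satisfying ¬change ∨ coin: {Dispense, Select, Idle}.
States satisfying AF (¬change ∨ coin): {Dispense, Select, Refund, Idle}.

{Dispense, Select, Refund, Idle}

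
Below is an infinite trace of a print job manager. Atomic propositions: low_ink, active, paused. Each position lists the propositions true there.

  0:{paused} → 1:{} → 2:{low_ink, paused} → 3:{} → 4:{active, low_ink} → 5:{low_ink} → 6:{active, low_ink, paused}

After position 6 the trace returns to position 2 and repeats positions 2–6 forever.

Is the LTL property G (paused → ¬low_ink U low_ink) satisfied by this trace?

paused → ¬low_ink U low_ink holds at every position 0..6, and those are all positions ever visited, so G (paused → ¬low_ink U low_ink) holds.
Positions where paused holds: 0, 2, 6.
Check ¬low_ink U low_ink at each: 0→ok, 2→ok, 6→ok.

Holds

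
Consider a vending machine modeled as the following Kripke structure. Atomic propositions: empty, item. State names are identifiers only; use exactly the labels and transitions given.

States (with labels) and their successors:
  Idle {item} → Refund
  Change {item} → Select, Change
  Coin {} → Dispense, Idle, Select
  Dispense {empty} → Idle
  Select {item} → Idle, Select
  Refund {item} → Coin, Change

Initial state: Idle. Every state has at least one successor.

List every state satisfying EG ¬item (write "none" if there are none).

States satisfying ¬item: {Coin, Dispense}.
States satisfying EG ¬item: ∅.

none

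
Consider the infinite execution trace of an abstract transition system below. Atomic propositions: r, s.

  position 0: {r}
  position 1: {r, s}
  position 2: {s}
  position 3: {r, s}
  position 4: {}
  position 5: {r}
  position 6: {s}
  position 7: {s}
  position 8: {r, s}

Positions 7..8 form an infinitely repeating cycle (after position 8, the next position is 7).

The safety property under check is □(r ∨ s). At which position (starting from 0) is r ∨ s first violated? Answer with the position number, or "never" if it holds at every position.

4

Check r ∨ s at each position in order: 0 ✓, 1 ✓, 2 ✓, 3 ✓.
At position 4 the labels are {}, so r ∨ s is false there. This is the first violation.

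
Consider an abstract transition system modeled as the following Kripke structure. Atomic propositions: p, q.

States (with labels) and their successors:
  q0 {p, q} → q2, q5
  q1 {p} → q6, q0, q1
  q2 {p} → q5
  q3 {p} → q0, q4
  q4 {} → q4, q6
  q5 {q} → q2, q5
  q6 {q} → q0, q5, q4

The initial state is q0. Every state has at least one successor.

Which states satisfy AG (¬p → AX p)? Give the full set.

none

States satisfying ¬p → AX p: {q0, q1, q2, q3}.
States satisfying AG (¬p → AX p): ∅.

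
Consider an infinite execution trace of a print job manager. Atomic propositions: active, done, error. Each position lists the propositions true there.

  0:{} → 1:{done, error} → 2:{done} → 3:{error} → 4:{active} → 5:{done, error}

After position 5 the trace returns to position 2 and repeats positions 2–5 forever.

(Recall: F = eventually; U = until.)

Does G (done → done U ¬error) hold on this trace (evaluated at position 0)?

done → done U ¬error holds at every position 0..5, and those are all positions ever visited, so G (done → done U ¬error) holds.
Positions where done holds: 1, 2, 5.
Check done U ¬error at each: 1→ok, 2→ok, 5→ok.

Yes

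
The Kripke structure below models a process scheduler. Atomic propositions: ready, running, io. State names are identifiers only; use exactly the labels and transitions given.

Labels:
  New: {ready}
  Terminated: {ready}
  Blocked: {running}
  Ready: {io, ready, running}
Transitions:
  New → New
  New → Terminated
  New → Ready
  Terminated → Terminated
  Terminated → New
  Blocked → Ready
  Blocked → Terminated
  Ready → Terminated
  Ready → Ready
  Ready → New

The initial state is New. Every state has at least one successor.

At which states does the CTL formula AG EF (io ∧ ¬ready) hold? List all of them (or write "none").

States satisfying EF (io ∧ ¬ready): ∅.
States satisfying AG EF (io ∧ ¬ready): ∅.

none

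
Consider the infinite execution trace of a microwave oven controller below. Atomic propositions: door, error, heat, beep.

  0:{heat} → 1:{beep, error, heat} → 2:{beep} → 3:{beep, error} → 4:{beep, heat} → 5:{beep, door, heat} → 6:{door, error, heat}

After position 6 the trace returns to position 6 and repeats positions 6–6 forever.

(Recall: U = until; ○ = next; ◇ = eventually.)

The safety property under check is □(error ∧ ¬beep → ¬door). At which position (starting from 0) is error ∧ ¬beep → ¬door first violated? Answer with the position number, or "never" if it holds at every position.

6

Check error ∧ ¬beep → ¬door at each position in order: 0 ✓, 1 ✓, 2 ✓, 3 ✓, 4 ✓, 5 ✓.
At position 6 the labels are {door, error, heat}, so error ∧ ¬beep → ¬door is false there. This is the first violation.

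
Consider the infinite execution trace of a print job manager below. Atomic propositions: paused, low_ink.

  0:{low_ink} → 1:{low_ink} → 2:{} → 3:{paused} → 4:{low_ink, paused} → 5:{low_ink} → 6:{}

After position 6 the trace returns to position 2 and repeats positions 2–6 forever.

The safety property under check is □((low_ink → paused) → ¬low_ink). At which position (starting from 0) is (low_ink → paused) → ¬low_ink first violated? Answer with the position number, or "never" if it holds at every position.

4

Check (low_ink → paused) → ¬low_ink at each position in order: 0 ✓, 1 ✓, 2 ✓, 3 ✓.
At position 4 the labels are {low_ink, paused}, so (low_ink → paused) → ¬low_ink is false there. This is the first violation.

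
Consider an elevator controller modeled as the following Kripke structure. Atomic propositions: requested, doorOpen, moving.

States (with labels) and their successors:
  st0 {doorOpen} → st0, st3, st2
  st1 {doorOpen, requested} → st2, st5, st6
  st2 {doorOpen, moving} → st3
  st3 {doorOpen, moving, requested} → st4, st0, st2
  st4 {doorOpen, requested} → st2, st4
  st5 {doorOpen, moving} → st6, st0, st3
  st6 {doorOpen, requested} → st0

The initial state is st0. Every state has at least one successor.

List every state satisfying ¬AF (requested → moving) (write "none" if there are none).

{st4}

States satisfying requested → moving: {st0, st2, st3, st5}.
States satisfying AF (requested → moving): {st0, st1, st2, st3, st5, st6}.
States satisfying ¬AF (requested → moving): {st4}.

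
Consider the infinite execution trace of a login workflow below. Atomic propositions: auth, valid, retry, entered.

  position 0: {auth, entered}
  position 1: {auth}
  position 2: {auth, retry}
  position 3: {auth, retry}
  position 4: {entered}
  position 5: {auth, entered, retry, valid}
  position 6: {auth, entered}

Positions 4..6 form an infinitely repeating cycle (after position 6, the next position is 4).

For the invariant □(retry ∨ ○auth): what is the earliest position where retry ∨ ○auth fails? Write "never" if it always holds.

6

Check retry ∨ ○auth at each position in order: 0 ✓, 1 ✓, 2 ✓, 3 ✓, 4 ✓, 5 ✓.
At position 6 the labels are {auth, entered} and the next position 4 has {entered}, so retry ∨ ○auth is false there. This is the first violation.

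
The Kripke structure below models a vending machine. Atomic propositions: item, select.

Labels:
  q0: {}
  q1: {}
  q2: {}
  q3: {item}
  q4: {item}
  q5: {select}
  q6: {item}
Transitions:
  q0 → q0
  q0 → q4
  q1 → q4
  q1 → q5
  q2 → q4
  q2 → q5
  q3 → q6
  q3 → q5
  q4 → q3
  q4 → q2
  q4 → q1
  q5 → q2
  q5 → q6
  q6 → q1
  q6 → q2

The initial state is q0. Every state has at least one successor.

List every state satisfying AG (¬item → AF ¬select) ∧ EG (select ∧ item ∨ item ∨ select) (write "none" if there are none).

States satisfying ¬item → AF ¬select: {q0, q1, q2, q3, q4, q5, q6}.
States satisfying AG (¬item → AF ¬select): {q0, q1, q2, q3, q4, q5, q6}.
States satisfying select ∧ item ∨ item ∨ select: {q3, q4, q5, q6}.
States satisfying EG (select ∧ item ∨ item ∨ select): ∅.
States satisfying AG (¬item → AF ¬select) ∧ EG (select ∧ item ∨ item ∨ select): ∅.

none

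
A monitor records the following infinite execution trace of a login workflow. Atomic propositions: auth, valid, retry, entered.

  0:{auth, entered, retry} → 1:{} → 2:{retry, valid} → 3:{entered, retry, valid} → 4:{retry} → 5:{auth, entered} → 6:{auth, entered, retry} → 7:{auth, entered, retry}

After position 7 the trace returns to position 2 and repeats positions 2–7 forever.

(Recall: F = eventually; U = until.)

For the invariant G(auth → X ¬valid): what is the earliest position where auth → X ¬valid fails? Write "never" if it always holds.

Check auth → X ¬valid at each position in order: 0 ✓, 1 ✓, 2 ✓, 3 ✓, 4 ✓, 5 ✓, 6 ✓.
At position 7 the labels are {auth, entered, retry} and the next position 2 has {retry, valid}, so auth → X ¬valid is false there. This is the first violation.

7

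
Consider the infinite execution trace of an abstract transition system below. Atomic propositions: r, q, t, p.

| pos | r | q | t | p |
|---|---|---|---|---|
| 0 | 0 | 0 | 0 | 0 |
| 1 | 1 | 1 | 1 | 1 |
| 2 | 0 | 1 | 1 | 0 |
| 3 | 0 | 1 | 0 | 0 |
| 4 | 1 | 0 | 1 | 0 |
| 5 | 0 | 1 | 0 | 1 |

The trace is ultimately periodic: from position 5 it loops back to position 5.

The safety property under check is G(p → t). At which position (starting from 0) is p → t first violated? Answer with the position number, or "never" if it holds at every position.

Check p → t at each position in order: 0 ✓, 1 ✓, 2 ✓, 3 ✓, 4 ✓.
At position 5 the labels are {p, q}, so p → t is false there. This is the first violation.

5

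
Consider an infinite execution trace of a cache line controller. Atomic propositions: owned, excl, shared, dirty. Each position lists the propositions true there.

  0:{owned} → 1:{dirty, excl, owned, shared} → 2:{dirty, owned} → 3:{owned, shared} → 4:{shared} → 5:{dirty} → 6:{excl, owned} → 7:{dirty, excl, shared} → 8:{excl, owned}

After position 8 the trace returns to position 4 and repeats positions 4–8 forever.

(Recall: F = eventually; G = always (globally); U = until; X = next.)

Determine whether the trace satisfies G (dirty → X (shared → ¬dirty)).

Yes

dirty → X (shared → ¬dirty) holds at every position 0..8, and those are all positions ever visited, so G (dirty → X (shared → ¬dirty)) holds.
Positions where dirty holds: 1, 2, 5, 7.
Check X (shared → ¬dirty) at each: 1→ok, 2→ok, 5→ok, 7→ok.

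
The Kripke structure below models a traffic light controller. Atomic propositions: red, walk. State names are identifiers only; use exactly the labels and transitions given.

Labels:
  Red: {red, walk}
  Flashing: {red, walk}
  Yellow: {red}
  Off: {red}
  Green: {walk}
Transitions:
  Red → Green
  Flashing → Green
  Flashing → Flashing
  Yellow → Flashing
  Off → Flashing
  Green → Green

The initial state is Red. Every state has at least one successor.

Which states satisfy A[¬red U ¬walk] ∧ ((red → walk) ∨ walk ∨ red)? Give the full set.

States satisfying ¬red: {Green}.
States satisfying ¬walk: {Yellow, Off}.
States satisfying A[¬red U ¬walk]: {Yellow, Off}.
States satisfying red → walk: {Red, Flashing, Green}.
States satisfying walk ∨ red: {Red, Flashing, Yellow, Off, Green}.
States satisfying (red → walk) ∨ walk ∨ red: {Red, Flashing, Yellow, Off, Green}.
States satisfying A[¬red U ¬walk] ∧ ((red → walk) ∨ walk ∨ red): {Yellow, Off}.

{Yellow, Off}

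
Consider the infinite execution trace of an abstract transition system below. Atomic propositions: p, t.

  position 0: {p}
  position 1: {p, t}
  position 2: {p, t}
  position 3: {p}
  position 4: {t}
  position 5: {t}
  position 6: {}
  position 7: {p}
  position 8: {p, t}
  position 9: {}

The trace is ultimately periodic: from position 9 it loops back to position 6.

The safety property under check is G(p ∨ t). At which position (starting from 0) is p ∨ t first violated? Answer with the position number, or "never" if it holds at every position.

6

Check p ∨ t at each position in order: 0 ✓, 1 ✓, 2 ✓, 3 ✓, 4 ✓, 5 ✓.
At position 6 the labels are {}, so p ∨ t is false there. This is the first violation.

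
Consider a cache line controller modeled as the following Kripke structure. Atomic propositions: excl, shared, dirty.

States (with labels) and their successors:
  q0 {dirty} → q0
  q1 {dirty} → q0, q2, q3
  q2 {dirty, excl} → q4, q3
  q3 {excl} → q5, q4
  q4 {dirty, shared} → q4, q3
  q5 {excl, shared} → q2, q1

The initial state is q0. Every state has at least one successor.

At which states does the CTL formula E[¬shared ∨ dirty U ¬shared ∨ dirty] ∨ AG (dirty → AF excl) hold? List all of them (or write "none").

{q0, q1, q2, q3, q4}

States satisfying ¬shared ∨ dirty: {q0, q1, q2, q3, q4}.
States satisfying E[¬shared ∨ dirty U ¬shared ∨ dirty]: {q0, q1, q2, q3, q4}.
States satisfying dirty → AF excl: {q2, q3, q5}.
States satisfying AG (dirty → AF excl): ∅.
States satisfying E[¬shared ∨ dirty U ¬shared ∨ dirty] ∨ AG (dirty → AF excl): {q0, q1, q2, q3, q4}.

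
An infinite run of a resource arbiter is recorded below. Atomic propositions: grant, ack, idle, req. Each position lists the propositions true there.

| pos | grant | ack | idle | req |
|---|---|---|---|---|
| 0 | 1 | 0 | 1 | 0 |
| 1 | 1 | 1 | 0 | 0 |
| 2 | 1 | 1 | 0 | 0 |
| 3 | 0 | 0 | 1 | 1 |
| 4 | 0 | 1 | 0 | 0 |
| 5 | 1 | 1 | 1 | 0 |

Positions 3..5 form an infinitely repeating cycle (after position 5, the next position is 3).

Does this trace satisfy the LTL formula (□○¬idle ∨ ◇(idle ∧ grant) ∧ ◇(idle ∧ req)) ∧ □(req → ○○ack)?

Yes

req → ○○ack holds at every position 0..5, and those are all positions ever visited, so □(req → ○○ack) holds.
Positions where req holds: 3.
Check ○○ack at each: 3→ok.
At position 0: □○¬idle ∨ ◇(idle ∧ grant) ∧ ◇(idle ∧ req) is true; □(req → ○○ack) is true; so (□○¬idle ∨ ◇(idle ∧ grant) ∧ ◇(idle ∧ req)) ∧ □(req → ○○ack) is true.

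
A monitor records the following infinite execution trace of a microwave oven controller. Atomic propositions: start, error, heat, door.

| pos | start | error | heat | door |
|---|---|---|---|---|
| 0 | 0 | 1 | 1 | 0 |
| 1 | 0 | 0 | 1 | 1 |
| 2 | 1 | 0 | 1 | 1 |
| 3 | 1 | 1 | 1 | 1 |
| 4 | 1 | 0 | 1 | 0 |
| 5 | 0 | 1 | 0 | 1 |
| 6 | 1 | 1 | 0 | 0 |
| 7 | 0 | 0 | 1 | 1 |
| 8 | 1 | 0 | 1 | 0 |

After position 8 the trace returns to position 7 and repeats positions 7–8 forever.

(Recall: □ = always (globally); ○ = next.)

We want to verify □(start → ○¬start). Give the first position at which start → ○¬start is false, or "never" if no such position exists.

2

Check start → ○¬start at each position in order: 0 ✓, 1 ✓.
At position 2 the labels are {door, heat, start} and the next position 3 has {door, error, heat, start}, so start → ○¬start is false there. This is the first violation.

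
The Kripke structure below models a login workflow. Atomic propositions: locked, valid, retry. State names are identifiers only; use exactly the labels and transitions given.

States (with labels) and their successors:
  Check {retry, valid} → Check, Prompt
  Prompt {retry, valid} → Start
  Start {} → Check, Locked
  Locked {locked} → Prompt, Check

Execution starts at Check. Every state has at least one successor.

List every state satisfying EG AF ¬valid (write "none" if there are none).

{Prompt, Start, Locked}

States satisfying AF ¬valid: {Prompt, Start, Locked}.
States satisfying EG AF ¬valid: {Prompt, Start, Locked}.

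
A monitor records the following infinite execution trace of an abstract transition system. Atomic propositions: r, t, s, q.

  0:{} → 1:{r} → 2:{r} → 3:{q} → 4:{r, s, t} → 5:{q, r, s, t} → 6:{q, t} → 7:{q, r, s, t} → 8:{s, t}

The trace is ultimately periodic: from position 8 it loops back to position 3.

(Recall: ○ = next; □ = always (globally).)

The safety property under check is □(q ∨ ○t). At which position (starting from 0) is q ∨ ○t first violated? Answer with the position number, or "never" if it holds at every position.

0

At position 0 the labels are {} and the next position 1 has {r}, so q ∨ ○t is false there. This is the first violation.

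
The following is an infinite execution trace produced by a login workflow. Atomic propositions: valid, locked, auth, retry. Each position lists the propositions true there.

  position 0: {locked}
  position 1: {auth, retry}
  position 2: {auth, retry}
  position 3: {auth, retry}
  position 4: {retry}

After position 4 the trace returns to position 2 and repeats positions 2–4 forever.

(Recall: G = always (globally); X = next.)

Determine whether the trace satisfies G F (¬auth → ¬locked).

Yes

F (¬auth → ¬locked) holds at every position 0..4, and those are all positions ever visited, so G F (¬auth → ¬locked) holds.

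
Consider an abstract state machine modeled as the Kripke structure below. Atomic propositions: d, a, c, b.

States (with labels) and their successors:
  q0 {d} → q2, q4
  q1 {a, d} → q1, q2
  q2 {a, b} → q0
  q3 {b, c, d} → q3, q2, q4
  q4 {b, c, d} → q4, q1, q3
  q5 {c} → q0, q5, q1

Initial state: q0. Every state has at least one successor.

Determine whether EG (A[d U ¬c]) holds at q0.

Satisfied

States satisfying A[d U ¬c]: {q0, q1, q2}.
States satisfying EG (A[d U ¬c]): {q0, q1, q2}.
q0 ∈ Sat(EG (A[d U ¬c])).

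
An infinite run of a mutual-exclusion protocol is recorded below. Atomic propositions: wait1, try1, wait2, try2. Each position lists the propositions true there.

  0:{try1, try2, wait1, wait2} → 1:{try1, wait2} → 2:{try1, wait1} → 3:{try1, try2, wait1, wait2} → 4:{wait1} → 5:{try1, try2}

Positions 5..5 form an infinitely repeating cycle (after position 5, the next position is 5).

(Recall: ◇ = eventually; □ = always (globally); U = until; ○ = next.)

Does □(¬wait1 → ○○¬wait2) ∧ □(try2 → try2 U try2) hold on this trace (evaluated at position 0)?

Does not hold

¬wait1 → ○○¬wait2 must hold at every position from 0 onward. It fails at position 1, so □(¬wait1 → ○○¬wait2) is false.
Positions where ¬wait1 holds: 1, 5.
Check ○○¬wait2 at each: 1→fails, 5→ok.
try2 → try2 U try2 holds at every position 0..5, and those are all positions ever visited, so □(try2 → try2 U try2) holds.
Positions where try2 holds: 0, 3, 5.
Check try2 U try2 at each: 0→ok, 3→ok, 5→ok.
At position 0: □(¬wait1 → ○○¬wait2) is false; □(try2 → try2 U try2) is true; so □(¬wait1 → ○○¬wait2) ∧ □(try2 → try2 U try2) is false.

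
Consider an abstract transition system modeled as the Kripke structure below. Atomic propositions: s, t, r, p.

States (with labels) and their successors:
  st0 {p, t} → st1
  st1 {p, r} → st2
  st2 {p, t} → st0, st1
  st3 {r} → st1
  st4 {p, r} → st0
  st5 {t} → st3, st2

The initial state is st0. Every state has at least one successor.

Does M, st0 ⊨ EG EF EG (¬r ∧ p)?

States satisfying EF EG (¬r ∧ p): ∅.
States satisfying EG EF EG (¬r ∧ p): ∅.
No suitable path/successor from st0 witnesses the formula.
st0 ∉ Sat(EG EF EG (¬r ∧ p)).

No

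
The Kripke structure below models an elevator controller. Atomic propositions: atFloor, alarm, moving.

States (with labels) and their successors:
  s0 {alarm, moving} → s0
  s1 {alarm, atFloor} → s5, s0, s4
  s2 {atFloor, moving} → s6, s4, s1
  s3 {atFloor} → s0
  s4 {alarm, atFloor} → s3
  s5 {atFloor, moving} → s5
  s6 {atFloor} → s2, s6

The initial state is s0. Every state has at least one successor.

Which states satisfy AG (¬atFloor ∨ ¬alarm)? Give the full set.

{s0, s3, s5}

States satisfying ¬atFloor ∨ ¬alarm: {s0, s2, s3, s5, s6}.
States satisfying AG (¬atFloor ∨ ¬alarm): {s0, s3, s5}.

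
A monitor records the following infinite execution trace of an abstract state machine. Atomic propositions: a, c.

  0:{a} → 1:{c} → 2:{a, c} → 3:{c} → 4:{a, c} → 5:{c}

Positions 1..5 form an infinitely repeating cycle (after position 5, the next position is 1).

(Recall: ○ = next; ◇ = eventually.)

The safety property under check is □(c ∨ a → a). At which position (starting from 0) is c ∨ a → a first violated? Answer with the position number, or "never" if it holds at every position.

Check c ∨ a → a at each position in order: 0 ✓.
At position 1 the labels are {c}, so c ∨ a → a is false there. This is the first violation.

1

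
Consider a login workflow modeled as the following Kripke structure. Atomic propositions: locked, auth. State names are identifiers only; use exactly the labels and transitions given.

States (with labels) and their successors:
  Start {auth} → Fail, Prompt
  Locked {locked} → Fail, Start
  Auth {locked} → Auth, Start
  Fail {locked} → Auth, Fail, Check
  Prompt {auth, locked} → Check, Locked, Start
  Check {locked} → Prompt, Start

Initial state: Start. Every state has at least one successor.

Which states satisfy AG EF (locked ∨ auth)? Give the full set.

States satisfying EF (locked ∨ auth): {Start, Locked, Auth, Fail, Prompt, Check}.
States satisfying AG EF (locked ∨ auth): {Start, Locked, Auth, Fail, Prompt, Check}.

{Start, Locked, Auth, Fail, Prompt, Check}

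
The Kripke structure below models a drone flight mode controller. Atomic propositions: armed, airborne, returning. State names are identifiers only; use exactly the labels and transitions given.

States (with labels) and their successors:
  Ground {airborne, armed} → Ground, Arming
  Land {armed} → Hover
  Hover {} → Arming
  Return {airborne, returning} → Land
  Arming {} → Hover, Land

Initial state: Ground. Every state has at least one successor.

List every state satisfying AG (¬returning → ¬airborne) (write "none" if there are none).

{Land, Hover, Return, Arming}

States satisfying ¬returning → ¬airborne: {Land, Hover, Return, Arming}.
States satisfying AG (¬returning → ¬airborne): {Land, Hover, Return, Arming}.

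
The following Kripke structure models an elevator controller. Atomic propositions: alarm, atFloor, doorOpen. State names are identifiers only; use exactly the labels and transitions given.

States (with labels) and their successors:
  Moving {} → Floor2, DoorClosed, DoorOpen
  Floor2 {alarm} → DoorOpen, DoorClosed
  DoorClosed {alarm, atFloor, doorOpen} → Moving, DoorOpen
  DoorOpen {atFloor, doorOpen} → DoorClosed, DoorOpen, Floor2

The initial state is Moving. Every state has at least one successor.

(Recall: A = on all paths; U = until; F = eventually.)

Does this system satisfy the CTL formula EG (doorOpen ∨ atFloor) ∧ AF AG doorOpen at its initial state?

States satisfying doorOpen ∨ atFloor: {DoorClosed, DoorOpen}.
States satisfying EG (doorOpen ∨ atFloor): {DoorClosed, DoorOpen}.
States satisfying AG doorOpen: ∅.
States satisfying AF AG doorOpen: ∅.
States satisfying EG (doorOpen ∨ atFloor) ∧ AF AG doorOpen: ∅.
Moving ∉ Sat(EG (doorOpen ∨ atFloor) ∧ AF AG doorOpen).

No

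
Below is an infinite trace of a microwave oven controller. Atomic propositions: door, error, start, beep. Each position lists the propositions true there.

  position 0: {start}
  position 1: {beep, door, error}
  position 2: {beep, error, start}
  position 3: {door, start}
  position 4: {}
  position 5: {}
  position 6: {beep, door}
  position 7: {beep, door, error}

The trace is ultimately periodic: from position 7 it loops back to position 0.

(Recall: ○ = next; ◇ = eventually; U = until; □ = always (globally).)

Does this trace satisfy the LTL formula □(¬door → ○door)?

¬door → ○door must hold at every position from 0 onward. It fails at position 4, so □(¬door → ○door) is false.
Positions where ¬door holds: 0, 2, 4, 5.
Check ○door at each: 0→ok, 2→ok, 4→fails, 5→ok.

No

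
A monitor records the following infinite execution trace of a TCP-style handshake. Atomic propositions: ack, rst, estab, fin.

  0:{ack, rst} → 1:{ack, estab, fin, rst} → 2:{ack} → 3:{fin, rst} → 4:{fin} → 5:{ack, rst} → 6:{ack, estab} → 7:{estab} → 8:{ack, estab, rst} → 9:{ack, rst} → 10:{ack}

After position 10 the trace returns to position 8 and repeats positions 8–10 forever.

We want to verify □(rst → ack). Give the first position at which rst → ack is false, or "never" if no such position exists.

Check rst → ack at each position in order: 0 ✓, 1 ✓, 2 ✓.
At position 3 the labels are {fin, rst}, so rst → ack is false there. This is the first violation.

3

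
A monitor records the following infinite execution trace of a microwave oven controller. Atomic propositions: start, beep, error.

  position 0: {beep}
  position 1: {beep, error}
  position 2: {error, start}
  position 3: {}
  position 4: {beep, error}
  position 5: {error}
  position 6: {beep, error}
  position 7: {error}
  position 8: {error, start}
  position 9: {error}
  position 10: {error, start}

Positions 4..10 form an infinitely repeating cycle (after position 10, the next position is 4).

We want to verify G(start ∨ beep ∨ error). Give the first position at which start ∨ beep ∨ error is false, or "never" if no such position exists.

3

Check start ∨ beep ∨ error at each position in order: 0 ✓, 1 ✓, 2 ✓.
At position 3 the labels are {}, so start ∨ beep ∨ error is false there. This is the first violation.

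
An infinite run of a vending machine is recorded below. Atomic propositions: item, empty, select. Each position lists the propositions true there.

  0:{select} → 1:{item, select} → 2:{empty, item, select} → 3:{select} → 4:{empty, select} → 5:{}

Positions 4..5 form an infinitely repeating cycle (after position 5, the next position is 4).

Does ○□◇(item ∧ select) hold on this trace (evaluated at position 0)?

Violated

The position after 0 is 1; □◇(item ∧ select) is false there.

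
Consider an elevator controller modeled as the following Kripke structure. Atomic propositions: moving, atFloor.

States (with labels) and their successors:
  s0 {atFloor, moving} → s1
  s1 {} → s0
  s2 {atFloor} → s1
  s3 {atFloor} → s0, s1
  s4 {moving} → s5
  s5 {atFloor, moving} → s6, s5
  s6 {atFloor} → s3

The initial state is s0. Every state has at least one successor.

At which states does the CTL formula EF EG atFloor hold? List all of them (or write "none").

States satisfying EG atFloor: {s5}.
States satisfying EF EG atFloor: {s4, s5}.

{s4, s5}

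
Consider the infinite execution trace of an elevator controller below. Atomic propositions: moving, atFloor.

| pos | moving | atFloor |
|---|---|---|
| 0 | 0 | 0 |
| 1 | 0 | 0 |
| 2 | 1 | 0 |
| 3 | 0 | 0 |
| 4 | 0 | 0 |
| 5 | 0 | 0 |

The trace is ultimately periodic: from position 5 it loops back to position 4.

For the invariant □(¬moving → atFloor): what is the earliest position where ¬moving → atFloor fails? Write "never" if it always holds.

At position 0 the labels are {}, so ¬moving → atFloor is false there. This is the first violation.

0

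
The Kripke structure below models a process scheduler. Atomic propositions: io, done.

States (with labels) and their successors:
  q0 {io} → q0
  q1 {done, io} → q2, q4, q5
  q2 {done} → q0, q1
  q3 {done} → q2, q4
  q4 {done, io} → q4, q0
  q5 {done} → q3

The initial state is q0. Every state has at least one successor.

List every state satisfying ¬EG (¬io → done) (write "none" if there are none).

States satisfying ¬io → done: {q0, q1, q2, q3, q4, q5}.
States satisfying EG (¬io → done): {q0, q1, q2, q3, q4, q5}.
States satisfying ¬EG (¬io → done): ∅.

none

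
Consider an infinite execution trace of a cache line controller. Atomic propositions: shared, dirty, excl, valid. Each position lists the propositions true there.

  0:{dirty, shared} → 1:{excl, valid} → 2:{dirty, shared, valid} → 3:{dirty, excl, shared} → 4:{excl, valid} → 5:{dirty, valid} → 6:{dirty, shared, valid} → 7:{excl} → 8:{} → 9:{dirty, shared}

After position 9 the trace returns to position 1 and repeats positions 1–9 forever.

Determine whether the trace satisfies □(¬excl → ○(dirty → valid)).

No

¬excl → ○(dirty → valid) must hold at every position from 0 onward. It fails at position 2, so □(¬excl → ○(dirty → valid)) is false.
Positions where ¬excl holds: 0, 2, 5, 6, 8, 9.
Check ○(dirty → valid) at each: 0→ok, 2→fails, 5→ok, 6→ok, 8→fails, 9→ok.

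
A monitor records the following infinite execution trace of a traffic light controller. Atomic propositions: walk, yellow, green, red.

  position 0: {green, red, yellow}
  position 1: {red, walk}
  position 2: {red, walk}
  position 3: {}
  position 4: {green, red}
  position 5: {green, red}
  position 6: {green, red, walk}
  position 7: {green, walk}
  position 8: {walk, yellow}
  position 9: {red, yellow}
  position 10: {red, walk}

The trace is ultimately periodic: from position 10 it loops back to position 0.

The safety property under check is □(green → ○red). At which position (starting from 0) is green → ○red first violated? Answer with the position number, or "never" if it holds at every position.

Check green → ○red at each position in order: 0 ✓, 1 ✓, 2 ✓, 3 ✓, 4 ✓, 5 ✓.
At position 6 the labels are {green, red, walk} and the next position 7 has {green, walk}, so green → ○red is false there. This is the first violation.

6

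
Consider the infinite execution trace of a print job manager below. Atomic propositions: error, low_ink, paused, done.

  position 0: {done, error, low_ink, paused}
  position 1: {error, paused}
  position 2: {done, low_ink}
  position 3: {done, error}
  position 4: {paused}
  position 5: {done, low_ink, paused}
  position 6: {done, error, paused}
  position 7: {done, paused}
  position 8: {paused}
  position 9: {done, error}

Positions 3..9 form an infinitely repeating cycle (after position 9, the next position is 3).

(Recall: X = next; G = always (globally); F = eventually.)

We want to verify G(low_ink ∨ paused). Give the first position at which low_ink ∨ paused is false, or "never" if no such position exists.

3

Check low_ink ∨ paused at each position in order: 0 ✓, 1 ✓, 2 ✓.
At position 3 the labels are {done, error}, so low_ink ∨ paused is false there. This is the first violation.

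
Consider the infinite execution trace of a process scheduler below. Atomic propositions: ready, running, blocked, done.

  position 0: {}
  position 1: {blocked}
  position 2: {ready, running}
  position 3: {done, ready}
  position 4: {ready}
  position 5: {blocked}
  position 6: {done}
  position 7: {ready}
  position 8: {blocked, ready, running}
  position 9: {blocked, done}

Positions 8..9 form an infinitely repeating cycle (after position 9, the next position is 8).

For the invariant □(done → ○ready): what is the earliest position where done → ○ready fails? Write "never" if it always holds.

done → ○ready holds at every position 0..9, and those are all the positions the trace ever visits, so the invariant □(done → ○ready) is never violated.

never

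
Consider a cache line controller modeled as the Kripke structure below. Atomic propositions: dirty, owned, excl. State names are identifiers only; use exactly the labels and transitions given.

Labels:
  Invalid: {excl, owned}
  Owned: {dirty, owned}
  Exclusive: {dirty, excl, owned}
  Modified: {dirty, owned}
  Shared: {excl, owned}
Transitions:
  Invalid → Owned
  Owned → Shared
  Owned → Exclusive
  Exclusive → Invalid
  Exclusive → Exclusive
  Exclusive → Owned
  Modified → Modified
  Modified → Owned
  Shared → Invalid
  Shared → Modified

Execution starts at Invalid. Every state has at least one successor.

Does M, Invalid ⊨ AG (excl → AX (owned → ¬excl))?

States satisfying excl → AX (owned → ¬excl): {Invalid, Owned, Modified}.
States satisfying AG (excl → AX (owned → ¬excl)): ∅.
Exclusive is reachable from Invalid and violates excl → AX (owned → ¬excl), so AG fails at Invalid.
Invalid ∉ Sat(AG (excl → AX (owned → ¬excl))).

No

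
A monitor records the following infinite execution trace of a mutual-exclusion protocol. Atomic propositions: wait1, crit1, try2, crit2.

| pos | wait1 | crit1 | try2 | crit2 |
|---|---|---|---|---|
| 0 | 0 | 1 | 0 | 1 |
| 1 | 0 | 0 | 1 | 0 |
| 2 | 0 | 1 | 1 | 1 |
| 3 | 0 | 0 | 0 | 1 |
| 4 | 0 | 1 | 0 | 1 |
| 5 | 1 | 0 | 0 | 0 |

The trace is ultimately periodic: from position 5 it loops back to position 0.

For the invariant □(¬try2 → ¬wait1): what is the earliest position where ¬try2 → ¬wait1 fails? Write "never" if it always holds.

Check ¬try2 → ¬wait1 at each position in order: 0 ✓, 1 ✓, 2 ✓, 3 ✓, 4 ✓.
At position 5 the labels are {wait1}, so ¬try2 → ¬wait1 is false there. This is the first violation.

5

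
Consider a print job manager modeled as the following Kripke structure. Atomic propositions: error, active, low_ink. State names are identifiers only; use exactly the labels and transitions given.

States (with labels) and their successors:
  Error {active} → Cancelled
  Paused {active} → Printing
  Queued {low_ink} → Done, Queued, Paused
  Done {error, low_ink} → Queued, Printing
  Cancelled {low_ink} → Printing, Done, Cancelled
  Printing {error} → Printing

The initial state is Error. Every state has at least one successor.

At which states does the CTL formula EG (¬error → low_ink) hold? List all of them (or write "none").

{Queued, Done, Cancelled, Printing}

States satisfying ¬error → low_ink: {Queued, Done, Cancelled, Printing}.
States satisfying EG (¬error → low_ink): {Queued, Done, Cancelled, Printing}.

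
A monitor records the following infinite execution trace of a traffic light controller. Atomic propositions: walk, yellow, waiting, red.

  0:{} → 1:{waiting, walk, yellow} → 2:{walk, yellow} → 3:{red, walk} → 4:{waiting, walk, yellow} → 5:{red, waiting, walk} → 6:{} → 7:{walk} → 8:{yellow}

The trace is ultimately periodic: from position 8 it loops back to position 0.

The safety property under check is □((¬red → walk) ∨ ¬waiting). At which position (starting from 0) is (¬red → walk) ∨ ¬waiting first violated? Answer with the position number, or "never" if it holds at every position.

(¬red → walk) ∨ ¬waiting holds at every position 0..8, and those are all the positions the trace ever visits, so the invariant □((¬red → walk) ∨ ¬waiting) is never violated.

never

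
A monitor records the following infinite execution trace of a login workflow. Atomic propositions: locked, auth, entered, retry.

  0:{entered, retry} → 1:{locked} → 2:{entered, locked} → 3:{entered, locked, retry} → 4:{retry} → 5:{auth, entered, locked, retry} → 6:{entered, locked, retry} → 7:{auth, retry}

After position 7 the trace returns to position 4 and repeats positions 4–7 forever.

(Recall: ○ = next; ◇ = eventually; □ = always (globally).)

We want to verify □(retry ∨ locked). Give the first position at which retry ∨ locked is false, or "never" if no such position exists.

never

retry ∨ locked holds at every position 0..7, and those are all the positions the trace ever visits, so the invariant □(retry ∨ locked) is never violated.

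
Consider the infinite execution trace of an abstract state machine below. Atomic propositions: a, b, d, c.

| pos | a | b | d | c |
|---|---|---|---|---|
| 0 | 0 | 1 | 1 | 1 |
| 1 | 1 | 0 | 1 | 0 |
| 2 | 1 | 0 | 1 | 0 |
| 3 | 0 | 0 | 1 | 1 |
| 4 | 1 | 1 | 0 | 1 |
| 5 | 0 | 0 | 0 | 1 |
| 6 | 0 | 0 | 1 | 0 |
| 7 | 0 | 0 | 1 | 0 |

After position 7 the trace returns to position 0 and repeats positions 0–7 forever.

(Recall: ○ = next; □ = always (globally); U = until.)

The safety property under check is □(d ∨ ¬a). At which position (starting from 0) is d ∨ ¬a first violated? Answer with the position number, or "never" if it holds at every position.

4

Check d ∨ ¬a at each position in order: 0 ✓, 1 ✓, 2 ✓, 3 ✓.
At position 4 the labels are {a, b, c}, so d ∨ ¬a is false there. This is the first violation.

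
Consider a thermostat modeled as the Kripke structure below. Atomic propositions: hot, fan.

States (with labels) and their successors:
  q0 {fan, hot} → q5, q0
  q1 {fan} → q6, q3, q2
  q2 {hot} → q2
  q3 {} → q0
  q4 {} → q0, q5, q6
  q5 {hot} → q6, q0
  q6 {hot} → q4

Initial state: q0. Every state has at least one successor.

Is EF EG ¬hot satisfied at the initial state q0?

States satisfying EG ¬hot: ∅.
States satisfying EF EG ¬hot: ∅.
No suitable path/successor from q0 witnesses the formula.
q0 ∉ Sat(EF EG ¬hot).

No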